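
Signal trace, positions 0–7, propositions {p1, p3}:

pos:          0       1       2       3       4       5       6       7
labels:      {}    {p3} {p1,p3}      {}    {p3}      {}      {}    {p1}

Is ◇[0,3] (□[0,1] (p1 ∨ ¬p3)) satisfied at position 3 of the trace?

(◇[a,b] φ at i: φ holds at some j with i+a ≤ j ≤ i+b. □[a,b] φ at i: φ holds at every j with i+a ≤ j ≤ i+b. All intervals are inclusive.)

Check □[0,1] (p1 ∨ ¬p3) at each j in [3,6]:
  j=3: fails at 4
  j=4: fails at 4
  j=5: holds on [5,6]
  j=6: holds on [6,7]
Found at j=5 → formula holds.

True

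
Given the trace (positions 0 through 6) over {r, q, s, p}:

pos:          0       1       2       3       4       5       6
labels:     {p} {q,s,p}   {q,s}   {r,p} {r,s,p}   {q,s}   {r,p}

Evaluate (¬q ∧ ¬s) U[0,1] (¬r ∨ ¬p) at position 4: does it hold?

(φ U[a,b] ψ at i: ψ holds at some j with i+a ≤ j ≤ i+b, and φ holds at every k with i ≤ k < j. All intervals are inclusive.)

Need some j in [4,5] with (¬r ∨ ¬p), and (¬q ∧ ¬s) at every k in [4,j-1].
  j=4: (¬r ∨ ¬p) false.
  j=5: (¬r ∨ ¬p) holds, but (¬q ∧ ¬s) fails at k=4 → not this j.
No j in the window works → until fails.

Does not hold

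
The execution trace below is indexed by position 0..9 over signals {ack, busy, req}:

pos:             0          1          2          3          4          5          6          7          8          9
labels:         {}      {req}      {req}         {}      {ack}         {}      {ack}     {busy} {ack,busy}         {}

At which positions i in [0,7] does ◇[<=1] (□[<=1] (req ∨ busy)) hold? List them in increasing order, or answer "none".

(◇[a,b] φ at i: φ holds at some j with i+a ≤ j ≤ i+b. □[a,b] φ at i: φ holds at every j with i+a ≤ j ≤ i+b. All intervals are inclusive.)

Evaluate at each i in [0,7]:
  i=0: ✓ (witness j=1)
  i=1: ✓ (witness j=1)
  i=2: ✗ (none in [2,3])
  i=3: ✗ (none in [3,4])
  i=4: ✗ (none in [4,5])
  i=5: ✗ (none in [5,6])
  i=6: ✓ (witness j=7)
  i=7: ✓ (witness j=7)

0, 1, 6, 7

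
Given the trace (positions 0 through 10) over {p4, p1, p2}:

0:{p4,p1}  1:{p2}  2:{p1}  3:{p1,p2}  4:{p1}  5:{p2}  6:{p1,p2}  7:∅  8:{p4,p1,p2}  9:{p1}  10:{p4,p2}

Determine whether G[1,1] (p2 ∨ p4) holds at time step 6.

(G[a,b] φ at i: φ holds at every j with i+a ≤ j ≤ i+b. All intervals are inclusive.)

No

Check (p2 ∨ p4) at every j in [7,7]:
  j=7: false
Fails at j=7 → formula fails.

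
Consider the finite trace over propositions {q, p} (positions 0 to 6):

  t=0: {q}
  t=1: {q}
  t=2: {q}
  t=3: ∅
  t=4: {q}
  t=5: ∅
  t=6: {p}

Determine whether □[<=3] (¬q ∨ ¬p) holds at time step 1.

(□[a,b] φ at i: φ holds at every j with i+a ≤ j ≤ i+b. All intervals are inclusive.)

Yes

Check (¬q ∨ ¬p) at every j in [1,4]:
  j=1: true
  j=2: true
  j=3: true
  j=4: true
All positions satisfy it → formula holds.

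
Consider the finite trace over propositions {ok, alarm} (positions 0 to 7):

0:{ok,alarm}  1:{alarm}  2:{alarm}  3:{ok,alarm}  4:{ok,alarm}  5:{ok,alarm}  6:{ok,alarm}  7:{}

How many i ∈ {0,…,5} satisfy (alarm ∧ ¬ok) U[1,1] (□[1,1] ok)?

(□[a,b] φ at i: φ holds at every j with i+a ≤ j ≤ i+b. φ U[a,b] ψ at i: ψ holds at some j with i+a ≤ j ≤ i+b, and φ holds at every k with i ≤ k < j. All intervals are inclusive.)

Evaluate at each i in [0,5]:
  i=0: ✗ (no rhs in [1,1])
  i=1: ✓ (rhs at j=2; lhs holds on [1,1])
  i=2: ✓ (rhs at j=3; lhs holds on [2,2])
  i=3: ✗ (lhs fails at k=3 before rhs at j=4)
  i=4: ✗ (lhs fails at k=4 before rhs at j=5)
  i=5: ✗ (no rhs in [6,6])
Positions where it holds: {1, 2} → 2.

2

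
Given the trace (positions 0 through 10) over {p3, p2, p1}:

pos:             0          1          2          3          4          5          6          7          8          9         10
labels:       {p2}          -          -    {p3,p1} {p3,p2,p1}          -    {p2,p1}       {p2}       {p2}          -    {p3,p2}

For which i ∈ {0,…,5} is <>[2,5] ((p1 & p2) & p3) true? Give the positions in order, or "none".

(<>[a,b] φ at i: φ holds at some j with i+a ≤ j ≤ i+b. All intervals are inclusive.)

0, 1, 2

Evaluate at each i in [0,5]:
  i=0: ✓ (witness j=4)
  i=1: ✓ (witness j=4)
  i=2: ✓ (witness j=4)
  i=3: ✗ (none in [5,8])
  i=4: ✗ (none in [6,9])
  i=5: ✗ (none in [7,10])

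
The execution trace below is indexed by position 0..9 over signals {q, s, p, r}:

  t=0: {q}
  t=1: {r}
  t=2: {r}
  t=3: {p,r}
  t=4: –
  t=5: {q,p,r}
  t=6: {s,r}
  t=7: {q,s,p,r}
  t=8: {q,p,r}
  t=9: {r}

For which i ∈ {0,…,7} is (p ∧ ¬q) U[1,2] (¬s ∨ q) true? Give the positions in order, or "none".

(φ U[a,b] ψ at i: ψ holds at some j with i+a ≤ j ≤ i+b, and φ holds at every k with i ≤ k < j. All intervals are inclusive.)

Evaluate at each i in [0,7]:
  i=0: ✗ (lhs fails at k=0 before rhs at j=1)
  i=1: ✗ (lhs fails at k=1 before rhs at j=2)
  i=2: ✗ (lhs fails at k=2 before rhs at j=3)
  i=3: ✓ (rhs at j=4; lhs holds on [3,3])
  i=4: ✗ (lhs fails at k=4 before rhs at j=5)
  i=5: ✗ (lhs fails at k=5 before rhs at j=7)
  i=6: ✗ (lhs fails at k=6 before rhs at j=7)
  i=7: ✗ (lhs fails at k=7 before rhs at j=8)

3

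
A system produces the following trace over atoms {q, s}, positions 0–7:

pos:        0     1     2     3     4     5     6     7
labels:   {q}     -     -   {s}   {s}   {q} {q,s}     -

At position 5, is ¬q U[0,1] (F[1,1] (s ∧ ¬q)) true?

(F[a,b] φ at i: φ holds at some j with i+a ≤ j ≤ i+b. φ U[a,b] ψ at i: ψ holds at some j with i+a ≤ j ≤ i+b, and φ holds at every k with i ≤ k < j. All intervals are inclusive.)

Need some j in [5,6] with F[1,1] (s ∧ ¬q), and ¬q at every k in [5,j-1].
  j=5: F[1,1] (s ∧ ¬q) — fails (none in [6,6]).
  j=6: F[1,1] (s ∧ ¬q) — fails (none in [7,7]).
No j in the window works → until fails.

No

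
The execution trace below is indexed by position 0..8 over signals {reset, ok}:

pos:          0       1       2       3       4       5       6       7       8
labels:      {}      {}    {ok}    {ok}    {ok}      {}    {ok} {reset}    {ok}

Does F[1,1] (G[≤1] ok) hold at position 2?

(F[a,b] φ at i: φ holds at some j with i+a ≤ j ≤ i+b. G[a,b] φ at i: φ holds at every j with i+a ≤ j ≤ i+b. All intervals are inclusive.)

Yes

Check G[≤1] ok at each j in [3,3]:
  j=3: holds on [3,4]
Found at j=3 → formula holds.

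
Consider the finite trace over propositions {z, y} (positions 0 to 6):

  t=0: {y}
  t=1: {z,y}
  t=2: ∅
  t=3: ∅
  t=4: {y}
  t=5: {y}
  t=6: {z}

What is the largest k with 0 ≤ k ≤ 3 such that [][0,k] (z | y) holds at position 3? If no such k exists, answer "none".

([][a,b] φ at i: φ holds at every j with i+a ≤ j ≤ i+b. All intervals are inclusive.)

(z | y) must hold from j=3 onward; find where it first fails.
  j=3: fails → no k works.

none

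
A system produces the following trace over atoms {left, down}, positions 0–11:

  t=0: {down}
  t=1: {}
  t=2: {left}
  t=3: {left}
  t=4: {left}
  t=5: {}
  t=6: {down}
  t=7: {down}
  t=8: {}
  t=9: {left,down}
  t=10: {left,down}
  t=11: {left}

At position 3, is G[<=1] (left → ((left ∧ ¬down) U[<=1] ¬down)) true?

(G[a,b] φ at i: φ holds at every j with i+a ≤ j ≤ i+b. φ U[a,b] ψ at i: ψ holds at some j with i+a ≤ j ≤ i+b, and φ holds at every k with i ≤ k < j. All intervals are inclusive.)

True

Check (left → ((left ∧ ¬down) U[<=1] ¬down)) at every j in [3,4]:
  j=3: antecedent true; consequent holds → ✓
  j=4: antecedent true; consequent holds → ✓
All positions satisfy it → formula holds.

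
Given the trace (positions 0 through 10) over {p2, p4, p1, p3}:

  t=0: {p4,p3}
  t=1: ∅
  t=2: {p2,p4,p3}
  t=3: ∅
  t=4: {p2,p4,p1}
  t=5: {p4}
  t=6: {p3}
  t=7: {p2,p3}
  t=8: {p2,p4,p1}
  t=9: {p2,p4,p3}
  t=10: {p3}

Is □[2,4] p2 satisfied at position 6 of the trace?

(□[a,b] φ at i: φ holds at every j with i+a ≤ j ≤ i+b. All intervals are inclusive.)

Check p2 at every j in [8,10]:
  j=8: true
  j=9: true
  j=10: false
Fails at j=10 → formula fails.

False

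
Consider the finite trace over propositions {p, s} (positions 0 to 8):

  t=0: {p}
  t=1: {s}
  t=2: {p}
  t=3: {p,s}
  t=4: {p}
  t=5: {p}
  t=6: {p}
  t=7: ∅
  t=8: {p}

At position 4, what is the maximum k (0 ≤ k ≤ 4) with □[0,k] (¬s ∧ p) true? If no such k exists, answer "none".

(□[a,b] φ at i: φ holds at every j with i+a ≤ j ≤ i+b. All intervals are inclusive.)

(¬s ∧ p) must hold from j=4 onward; find where it first fails.
  j=4: holds
  j=5: holds
  j=6: holds
  j=7: fails
Holds on [4,6], so largest k = 2.

2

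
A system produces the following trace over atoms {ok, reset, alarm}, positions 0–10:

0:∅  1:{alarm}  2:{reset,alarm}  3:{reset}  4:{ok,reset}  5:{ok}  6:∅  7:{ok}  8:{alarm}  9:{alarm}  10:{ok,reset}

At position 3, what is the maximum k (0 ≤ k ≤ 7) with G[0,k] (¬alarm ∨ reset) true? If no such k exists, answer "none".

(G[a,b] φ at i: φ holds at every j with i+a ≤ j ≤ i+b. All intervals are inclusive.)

4

(¬alarm ∨ reset) must hold from j=3 onward; find where it first fails.
  j=3: holds
  j=4: holds
  j=5: holds
  j=6: holds
  j=7: holds
  j=8: fails
Holds on [3,7], so largest k = 4.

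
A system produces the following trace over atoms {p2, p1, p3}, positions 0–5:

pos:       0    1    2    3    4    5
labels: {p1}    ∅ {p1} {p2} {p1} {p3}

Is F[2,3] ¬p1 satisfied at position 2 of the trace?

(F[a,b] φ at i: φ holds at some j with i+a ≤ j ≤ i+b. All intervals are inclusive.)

True

Check ¬p1 at each j in [4,5]:
  j=4: false
  j=5: true
Found at j=5 → formula holds.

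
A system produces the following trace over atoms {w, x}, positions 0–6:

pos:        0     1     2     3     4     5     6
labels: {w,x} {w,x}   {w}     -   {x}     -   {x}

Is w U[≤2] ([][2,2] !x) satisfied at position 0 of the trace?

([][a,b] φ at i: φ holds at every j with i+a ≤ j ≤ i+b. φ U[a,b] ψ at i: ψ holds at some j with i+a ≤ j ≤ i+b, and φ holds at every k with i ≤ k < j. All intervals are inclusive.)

Need some j in [0,2] with [][2,2] !x, and w at every k in [0,j-1].
  j=0: [][2,2] !x holds; no prefix to check → satisfied.

True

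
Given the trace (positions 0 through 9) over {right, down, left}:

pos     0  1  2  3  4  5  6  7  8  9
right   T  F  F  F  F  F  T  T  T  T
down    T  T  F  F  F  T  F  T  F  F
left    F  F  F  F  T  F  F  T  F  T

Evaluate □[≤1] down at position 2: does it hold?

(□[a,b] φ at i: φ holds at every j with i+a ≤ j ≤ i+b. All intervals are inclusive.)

Check down at every j in [2,3]:
  j=2: false
  j=3: false
Fails at j=2 → formula fails.

No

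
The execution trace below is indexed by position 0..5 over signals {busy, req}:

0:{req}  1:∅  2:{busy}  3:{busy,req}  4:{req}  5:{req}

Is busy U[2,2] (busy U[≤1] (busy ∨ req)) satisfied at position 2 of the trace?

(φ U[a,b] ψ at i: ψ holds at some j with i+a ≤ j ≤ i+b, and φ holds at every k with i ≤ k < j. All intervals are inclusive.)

True

Need some j in [4,4] with (busy U[≤1] (busy ∨ req)), and busy at every k in [2,j-1].
  j=4: (busy U[≤1] (busy ∨ req)) holds; busy holds at every k in [2,3] → satisfied.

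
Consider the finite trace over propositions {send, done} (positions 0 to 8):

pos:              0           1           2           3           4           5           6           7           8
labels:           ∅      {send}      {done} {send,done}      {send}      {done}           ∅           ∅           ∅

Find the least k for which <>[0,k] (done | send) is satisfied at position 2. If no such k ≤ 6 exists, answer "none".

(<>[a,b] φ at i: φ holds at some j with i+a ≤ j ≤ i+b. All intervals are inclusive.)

0

Scan j = 2,3,… for (done | send):
  j=2: holds
First hit at j=2, so smallest k = 2-2 = 0.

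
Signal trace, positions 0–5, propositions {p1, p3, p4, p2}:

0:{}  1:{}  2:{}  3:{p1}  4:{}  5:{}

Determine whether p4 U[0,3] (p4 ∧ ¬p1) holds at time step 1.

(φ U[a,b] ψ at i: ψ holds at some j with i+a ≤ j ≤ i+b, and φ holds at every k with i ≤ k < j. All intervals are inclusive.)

Need some j in [1,4] with (p4 ∧ ¬p1), and p4 at every k in [1,j-1].
  j=1: (p4 ∧ ¬p1) false.
  j=2: (p4 ∧ ¬p1) false.
  j=3: (p4 ∧ ¬p1) false.
  j=4: (p4 ∧ ¬p1) false.
No j in the window works → until fails.

No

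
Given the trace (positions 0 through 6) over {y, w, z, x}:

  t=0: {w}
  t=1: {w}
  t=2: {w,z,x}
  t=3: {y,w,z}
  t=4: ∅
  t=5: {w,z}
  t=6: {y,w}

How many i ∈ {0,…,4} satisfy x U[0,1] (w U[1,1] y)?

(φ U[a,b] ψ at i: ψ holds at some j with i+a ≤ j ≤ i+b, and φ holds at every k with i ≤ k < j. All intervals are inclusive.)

Evaluate at each i in [0,4]:
  i=0: ✗ (no rhs in [0,1])
  i=1: ✗ (lhs fails at k=1 before rhs at j=2)
  i=2: ✓ (rhs at j=2)
  i=3: ✗ (no rhs in [3,4])
  i=4: ✗ (lhs fails at k=4 before rhs at j=5)
Positions where it holds: {2} → 1.

1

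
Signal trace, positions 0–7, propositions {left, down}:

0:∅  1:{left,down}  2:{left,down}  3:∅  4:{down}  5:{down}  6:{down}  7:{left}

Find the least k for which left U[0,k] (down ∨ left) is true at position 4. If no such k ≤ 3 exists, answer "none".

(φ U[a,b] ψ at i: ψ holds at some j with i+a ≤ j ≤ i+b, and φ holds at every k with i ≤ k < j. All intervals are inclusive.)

Need earliest j ≥ 4 with (down ∨ left), and left at every k in [4,j-1].
  j=4: rhs holds (empty prefix). k = 0.

0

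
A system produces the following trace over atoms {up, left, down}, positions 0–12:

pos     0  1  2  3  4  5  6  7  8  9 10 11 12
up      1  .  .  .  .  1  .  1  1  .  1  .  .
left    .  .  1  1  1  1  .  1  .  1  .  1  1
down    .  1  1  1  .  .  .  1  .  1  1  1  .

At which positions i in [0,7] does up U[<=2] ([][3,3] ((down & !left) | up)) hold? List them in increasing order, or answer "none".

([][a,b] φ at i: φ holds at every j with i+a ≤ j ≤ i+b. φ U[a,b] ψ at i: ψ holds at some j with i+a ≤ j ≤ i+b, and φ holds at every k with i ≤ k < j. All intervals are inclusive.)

2, 4, 5, 7

Evaluate at each i in [0,7]:
  i=0: ✗ (lhs fails at k=1 before rhs at j=2)
  i=1: ✗ (lhs fails at k=1 before rhs at j=2)
  i=2: ✓ (rhs at j=2)
  i=3: ✗ (lhs fails at k=3 before rhs at j=4)
  i=4: ✓ (rhs at j=4)
  i=5: ✓ (rhs at j=5)
  i=6: ✗ (lhs fails at k=6 before rhs at j=7)
  i=7: ✓ (rhs at j=7)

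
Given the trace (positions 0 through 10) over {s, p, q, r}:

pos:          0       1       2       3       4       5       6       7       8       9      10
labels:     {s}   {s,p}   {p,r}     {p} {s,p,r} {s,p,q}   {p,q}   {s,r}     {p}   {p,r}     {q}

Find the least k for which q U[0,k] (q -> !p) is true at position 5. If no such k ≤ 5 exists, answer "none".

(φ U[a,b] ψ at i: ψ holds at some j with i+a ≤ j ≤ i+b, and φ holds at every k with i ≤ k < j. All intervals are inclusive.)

2

Need earliest j ≥ 5 with (q -> !p), and q at every k in [5,j-1].
  j=5: rhs fails.
  j=6: rhs fails.
  j=7: rhs holds; lhs holds on [5,6]. k = 2.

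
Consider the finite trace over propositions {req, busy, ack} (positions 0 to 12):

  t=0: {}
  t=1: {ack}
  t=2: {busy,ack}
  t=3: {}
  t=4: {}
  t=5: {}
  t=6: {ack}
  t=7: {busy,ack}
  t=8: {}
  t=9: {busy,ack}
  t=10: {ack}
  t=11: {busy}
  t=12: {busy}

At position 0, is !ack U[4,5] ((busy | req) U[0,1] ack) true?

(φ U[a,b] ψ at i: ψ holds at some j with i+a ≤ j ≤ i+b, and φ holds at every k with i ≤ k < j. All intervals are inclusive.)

No

Need some j in [4,5] with ((busy | req) U[0,1] ack), and !ack at every k in [0,j-1].
  j=4: ((busy | req) U[0,1] ack) — fails.
  j=5: ((busy | req) U[0,1] ack) — fails.
No j in the window works → until fails.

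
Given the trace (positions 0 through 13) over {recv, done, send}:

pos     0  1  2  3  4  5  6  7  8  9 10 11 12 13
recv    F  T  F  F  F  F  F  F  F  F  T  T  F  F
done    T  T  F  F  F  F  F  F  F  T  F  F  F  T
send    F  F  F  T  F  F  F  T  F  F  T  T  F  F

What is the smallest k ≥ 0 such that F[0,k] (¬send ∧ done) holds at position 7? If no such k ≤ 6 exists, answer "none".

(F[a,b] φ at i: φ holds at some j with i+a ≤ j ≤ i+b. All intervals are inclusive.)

Scan j = 7,8,… for (¬send ∧ done):
  j=7: fails
  j=8: fails
  j=9: holds
First hit at j=9, so smallest k = 9-7 = 2.

2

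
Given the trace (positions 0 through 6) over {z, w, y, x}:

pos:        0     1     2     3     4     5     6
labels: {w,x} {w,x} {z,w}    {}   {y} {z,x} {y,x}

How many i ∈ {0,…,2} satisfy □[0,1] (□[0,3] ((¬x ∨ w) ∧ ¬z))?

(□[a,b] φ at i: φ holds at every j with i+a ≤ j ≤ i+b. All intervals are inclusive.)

0

Evaluate at each i in [0,2]:
  i=0: ✗ (fails at j=0)
  i=1: ✗ (fails at j=1)
  i=2: ✗ (fails at j=2)
Positions where it holds: {} → 0.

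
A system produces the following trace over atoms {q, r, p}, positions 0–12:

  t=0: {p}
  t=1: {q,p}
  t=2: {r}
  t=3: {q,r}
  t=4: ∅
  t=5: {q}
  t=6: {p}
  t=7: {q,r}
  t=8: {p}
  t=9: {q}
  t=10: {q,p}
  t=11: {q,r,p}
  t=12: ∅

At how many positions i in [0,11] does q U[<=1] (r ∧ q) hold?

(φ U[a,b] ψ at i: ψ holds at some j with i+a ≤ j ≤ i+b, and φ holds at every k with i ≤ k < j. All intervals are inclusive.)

4

Evaluate at each i in [0,11]:
  i=0: ✗ (no rhs in [0,1])
  i=1: ✗ (no rhs in [1,2])
  i=2: ✗ (lhs fails at k=2 before rhs at j=3)
  i=3: ✓ (rhs at j=3)
  i=4: ✗ (no rhs in [4,5])
  i=5: ✗ (no rhs in [5,6])
  i=6: ✗ (lhs fails at k=6 before rhs at j=7)
  i=7: ✓ (rhs at j=7)
  i=8: ✗ (no rhs in [8,9])
  i=9: ✗ (no rhs in [9,10])
  i=10: ✓ (rhs at j=11; lhs holds on [10,10])
  i=11: ✓ (rhs at j=11)
Positions where it holds: {3, 7, 10, 11} → 4.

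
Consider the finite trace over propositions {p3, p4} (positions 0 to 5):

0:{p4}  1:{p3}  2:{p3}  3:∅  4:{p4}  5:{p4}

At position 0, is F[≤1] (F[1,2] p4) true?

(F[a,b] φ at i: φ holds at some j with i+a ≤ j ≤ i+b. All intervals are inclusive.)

Does not hold

Check F[1,2] p4 at each j in [0,1]:
  j=0: fails (none in [1,2])
  j=1: fails (none in [2,3])
No position in the window satisfies it → formula fails.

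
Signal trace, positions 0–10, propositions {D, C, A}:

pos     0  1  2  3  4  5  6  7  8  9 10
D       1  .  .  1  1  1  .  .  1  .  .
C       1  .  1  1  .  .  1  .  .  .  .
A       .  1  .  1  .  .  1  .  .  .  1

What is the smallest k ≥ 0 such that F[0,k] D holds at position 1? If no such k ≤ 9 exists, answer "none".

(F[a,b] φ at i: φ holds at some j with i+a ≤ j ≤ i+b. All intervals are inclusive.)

Scan j = 1,2,… for D:
  j=1: fails
  j=2: fails
  j=3: holds
First hit at j=3, so smallest k = 3-1 = 2.

2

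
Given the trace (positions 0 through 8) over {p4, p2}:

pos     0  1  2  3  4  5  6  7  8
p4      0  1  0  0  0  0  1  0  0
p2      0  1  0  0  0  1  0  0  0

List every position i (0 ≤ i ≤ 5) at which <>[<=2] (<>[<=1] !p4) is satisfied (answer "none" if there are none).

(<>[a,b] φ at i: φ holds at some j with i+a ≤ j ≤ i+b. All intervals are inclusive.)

Evaluate at each i in [0,5]:
  i=0: ✓ (witness j=0)
  i=1: ✓ (witness j=1)
  i=2: ✓ (witness j=2)
  i=3: ✓ (witness j=3)
  i=4: ✓ (witness j=4)
  i=5: ✓ (witness j=5)

0, 1, 2, 3, 4, 5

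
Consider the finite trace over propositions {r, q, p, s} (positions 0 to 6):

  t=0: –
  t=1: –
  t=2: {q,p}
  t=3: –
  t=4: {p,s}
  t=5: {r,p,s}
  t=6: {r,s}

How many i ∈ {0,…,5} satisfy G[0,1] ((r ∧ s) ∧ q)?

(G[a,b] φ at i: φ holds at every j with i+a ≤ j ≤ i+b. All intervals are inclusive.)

Evaluate at each i in [0,5]:
  i=0: ✗ (fails at j=0)
  i=1: ✗ (fails at j=1)
  i=2: ✗ (fails at j=2)
  i=3: ✗ (fails at j=3)
  i=4: ✗ (fails at j=4)
  i=5: ✗ (fails at j=5)
Positions where it holds: {} → 0.

0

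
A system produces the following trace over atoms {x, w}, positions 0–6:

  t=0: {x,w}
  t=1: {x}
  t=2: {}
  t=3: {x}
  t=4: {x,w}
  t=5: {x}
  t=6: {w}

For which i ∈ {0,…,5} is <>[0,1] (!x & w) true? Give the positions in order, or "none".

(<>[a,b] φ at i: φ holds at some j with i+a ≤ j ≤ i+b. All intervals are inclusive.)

5

Evaluate at each i in [0,5]:
  i=0: ✗ (none in [0,1])
  i=1: ✗ (none in [1,2])
  i=2: ✗ (none in [2,3])
  i=3: ✗ (none in [3,4])
  i=4: ✗ (none in [4,5])
  i=5: ✓ (witness j=6)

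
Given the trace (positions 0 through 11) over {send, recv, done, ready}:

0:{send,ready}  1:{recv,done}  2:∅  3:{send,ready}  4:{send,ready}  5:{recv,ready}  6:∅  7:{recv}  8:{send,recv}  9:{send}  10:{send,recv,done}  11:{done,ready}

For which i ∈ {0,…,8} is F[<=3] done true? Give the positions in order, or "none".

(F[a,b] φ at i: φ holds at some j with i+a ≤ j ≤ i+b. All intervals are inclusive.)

Evaluate at each i in [0,8]:
  i=0: ✓ (witness j=1)
  i=1: ✓ (witness j=1)
  i=2: ✗ (none in [2,5])
  i=3: ✗ (none in [3,6])
  i=4: ✗ (none in [4,7])
  i=5: ✗ (none in [5,8])
  i=6: ✗ (none in [6,9])
  i=7: ✓ (witness j=10)
  i=8: ✓ (witness j=10)

0, 1, 7, 8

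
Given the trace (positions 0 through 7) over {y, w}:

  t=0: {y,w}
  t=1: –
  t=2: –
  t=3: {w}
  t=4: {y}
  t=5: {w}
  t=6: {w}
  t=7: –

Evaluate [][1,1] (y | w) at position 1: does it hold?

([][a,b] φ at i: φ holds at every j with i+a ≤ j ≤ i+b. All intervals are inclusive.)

False

Check (y | w) at every j in [2,2]:
  j=2: false
Fails at j=2 → formula fails.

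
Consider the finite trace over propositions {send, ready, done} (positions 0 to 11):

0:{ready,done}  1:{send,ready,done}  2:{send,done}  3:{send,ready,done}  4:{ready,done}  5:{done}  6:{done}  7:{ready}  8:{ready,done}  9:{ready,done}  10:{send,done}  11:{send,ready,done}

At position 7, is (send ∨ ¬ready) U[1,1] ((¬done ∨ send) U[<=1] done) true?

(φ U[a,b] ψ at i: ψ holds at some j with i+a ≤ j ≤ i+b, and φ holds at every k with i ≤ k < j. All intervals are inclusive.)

Need some j in [8,8] with ((¬done ∨ send) U[<=1] done), and (send ∨ ¬ready) at every k in [7,j-1].
  j=8: ((¬done ∨ send) U[<=1] done) holds, but (send ∨ ¬ready) fails at k=7 → not this j.
No j in the window works → until fails.

No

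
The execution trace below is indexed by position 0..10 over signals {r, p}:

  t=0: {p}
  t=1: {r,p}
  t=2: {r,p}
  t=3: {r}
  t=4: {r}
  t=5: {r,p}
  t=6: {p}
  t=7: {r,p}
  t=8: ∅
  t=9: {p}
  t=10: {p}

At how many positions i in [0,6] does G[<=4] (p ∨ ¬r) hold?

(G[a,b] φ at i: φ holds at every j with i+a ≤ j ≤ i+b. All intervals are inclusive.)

Evaluate at each i in [0,6]:
  i=0: ✗ (fails at j=3)
  i=1: ✗ (fails at j=3)
  i=2: ✗ (fails at j=3)
  i=3: ✗ (fails at j=3)
  i=4: ✗ (fails at j=4)
  i=5: ✓ (all of [5,9])
  i=6: ✓ (all of [6,10])
Positions where it holds: {5, 6} → 2.

2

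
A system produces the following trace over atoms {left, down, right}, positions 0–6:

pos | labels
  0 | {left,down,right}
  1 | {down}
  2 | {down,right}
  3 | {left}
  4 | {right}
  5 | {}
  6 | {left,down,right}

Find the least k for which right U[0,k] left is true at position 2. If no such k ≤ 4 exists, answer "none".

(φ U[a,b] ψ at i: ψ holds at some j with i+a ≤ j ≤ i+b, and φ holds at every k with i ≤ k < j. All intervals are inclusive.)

1

Need earliest j ≥ 2 with left, and right at every k in [2,j-1].
  j=2: rhs fails.
  j=3: rhs holds; lhs holds on [2,2]. k = 1.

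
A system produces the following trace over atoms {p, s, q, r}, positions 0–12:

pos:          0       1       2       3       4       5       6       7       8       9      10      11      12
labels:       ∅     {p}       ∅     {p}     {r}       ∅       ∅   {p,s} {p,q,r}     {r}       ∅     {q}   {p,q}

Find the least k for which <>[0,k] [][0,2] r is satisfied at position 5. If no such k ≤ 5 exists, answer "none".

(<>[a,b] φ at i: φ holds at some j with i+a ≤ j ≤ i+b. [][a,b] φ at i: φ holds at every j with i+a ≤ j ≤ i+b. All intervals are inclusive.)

Scan j = 5,6,… for [][0,2] r:
  j=5: fails
  j=6: fails
  j=7: fails
  j=8: fails
  j=9: fails
  j=10: fails
No j in [5,10] satisfies it → none.

none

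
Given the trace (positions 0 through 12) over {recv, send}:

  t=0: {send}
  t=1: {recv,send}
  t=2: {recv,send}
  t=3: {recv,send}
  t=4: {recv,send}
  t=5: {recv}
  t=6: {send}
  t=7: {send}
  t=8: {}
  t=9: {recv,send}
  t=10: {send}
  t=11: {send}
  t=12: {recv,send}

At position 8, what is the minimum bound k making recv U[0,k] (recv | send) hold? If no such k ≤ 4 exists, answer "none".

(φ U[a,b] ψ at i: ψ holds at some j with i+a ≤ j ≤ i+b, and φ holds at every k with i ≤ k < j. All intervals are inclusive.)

none

Need earliest j ≥ 8 with (recv | send), and recv at every k in [8,j-1].
  j=8: rhs fails.
  j=9: rhs holds but lhs fails at k=8.
  j=10: rhs holds but lhs fails at k=8.
  j=11: rhs holds but lhs fails at k=8.
  j=12: rhs holds but lhs fails at k=8.
No witness within the range → none.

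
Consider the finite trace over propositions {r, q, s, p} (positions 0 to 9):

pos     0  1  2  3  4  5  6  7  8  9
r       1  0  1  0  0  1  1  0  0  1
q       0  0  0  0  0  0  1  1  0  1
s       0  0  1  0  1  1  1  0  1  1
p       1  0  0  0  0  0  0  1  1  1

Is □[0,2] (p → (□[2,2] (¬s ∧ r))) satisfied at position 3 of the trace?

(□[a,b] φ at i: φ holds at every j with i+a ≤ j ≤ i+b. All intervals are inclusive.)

Check (p → (□[2,2] (¬s ∧ r))) at every j in [3,5]:
  j=3: antecedent false → ✓
  j=4: antecedent false → ✓
  j=5: antecedent false → ✓
All positions satisfy it → formula holds.

True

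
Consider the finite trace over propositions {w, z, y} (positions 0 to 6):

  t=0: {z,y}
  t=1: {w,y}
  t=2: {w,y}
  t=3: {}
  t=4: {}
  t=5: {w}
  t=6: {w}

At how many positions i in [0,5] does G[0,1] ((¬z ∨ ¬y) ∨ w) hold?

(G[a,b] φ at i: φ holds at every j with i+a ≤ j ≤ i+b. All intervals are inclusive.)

Evaluate at each i in [0,5]:
  i=0: ✗ (fails at j=0)
  i=1: ✓ (all of [1,2])
  i=2: ✓ (all of [2,3])
  i=3: ✓ (all of [3,4])
  i=4: ✓ (all of [4,5])
  i=5: ✓ (all of [5,6])
Positions where it holds: {1, 2, 3, 4, 5} → 5.

5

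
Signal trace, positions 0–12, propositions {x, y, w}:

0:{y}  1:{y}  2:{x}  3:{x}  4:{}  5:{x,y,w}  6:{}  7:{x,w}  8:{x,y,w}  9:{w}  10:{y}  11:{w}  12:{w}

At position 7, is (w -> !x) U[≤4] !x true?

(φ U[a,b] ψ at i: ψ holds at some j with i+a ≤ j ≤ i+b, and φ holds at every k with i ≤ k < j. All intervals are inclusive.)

Need some j in [7,11] with !x, and (w -> !x) at every k in [7,j-1].
  j=7: !x false.
  j=8: !x false.
  j=9: !x holds, but (w -> !x) fails at k=7 → not this j.
  j=10: !x holds, but (w -> !x) fails at k=7 → not this j.
  j=11: !x holds, but (w -> !x) fails at k=7 → not this j.
No j in the window works → until fails.

False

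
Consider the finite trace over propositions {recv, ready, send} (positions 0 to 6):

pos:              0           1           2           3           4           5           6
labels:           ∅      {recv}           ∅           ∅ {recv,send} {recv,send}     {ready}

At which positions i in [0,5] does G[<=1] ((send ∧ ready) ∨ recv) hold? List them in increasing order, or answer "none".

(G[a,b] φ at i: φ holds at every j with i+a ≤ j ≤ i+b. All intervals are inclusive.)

Evaluate at each i in [0,5]:
  i=0: ✗ (fails at j=0)
  i=1: ✗ (fails at j=2)
  i=2: ✗ (fails at j=2)
  i=3: ✗ (fails at j=3)
  i=4: ✓ (all of [4,5])
  i=5: ✗ (fails at j=6)

4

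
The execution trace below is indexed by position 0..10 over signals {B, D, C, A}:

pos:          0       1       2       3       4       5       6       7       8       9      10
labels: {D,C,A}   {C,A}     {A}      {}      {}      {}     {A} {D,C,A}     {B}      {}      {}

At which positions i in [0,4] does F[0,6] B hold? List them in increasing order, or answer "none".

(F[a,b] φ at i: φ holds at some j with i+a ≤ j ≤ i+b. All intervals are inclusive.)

Evaluate at each i in [0,4]:
  i=0: ✗ (none in [0,6])
  i=1: ✗ (none in [1,7])
  i=2: ✓ (witness j=8)
  i=3: ✓ (witness j=8)
  i=4: ✓ (witness j=8)

2, 3, 4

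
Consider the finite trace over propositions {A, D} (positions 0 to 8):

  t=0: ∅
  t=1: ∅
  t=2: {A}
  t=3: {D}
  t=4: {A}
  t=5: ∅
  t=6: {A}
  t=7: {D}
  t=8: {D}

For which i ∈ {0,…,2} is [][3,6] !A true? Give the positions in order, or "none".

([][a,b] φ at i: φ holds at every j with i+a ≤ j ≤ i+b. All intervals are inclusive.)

none

Evaluate at each i in [0,2]:
  i=0: ✗ (fails at j=4)
  i=1: ✗ (fails at j=4)
  i=2: ✗ (fails at j=6)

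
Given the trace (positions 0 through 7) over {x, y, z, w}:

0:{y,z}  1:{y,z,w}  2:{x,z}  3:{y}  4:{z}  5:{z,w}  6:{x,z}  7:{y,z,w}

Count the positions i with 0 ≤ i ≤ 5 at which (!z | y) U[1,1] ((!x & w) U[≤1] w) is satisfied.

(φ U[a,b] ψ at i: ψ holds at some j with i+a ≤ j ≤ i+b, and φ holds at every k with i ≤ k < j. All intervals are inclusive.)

1

Evaluate at each i in [0,5]:
  i=0: ✓ (rhs at j=1; lhs holds on [0,0])
  i=1: ✗ (no rhs in [2,2])
  i=2: ✗ (no rhs in [3,3])
  i=3: ✗ (no rhs in [4,4])
  i=4: ✗ (lhs fails at k=4 before rhs at j=5)
  i=5: ✗ (no rhs in [6,6])
Positions where it holds: {0} → 1.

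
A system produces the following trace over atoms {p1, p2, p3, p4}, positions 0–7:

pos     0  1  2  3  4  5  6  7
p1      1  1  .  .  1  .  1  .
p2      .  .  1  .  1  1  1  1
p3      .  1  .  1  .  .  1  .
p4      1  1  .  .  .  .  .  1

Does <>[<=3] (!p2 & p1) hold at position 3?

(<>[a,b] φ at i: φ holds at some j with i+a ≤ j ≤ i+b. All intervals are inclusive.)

No

Check (!p2 & p1) at each j in [3,6]:
  j=3: false
  j=4: false
  j=5: false
  j=6: false
No position in the window satisfies it → formula fails.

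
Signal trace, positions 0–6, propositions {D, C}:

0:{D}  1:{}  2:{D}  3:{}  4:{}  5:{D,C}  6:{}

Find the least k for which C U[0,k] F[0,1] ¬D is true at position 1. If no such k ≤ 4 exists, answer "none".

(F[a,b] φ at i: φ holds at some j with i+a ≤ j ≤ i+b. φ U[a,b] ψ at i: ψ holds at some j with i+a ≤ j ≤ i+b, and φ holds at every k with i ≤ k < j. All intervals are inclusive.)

0

Need earliest j ≥ 1 with F[0,1] ¬D, and C at every k in [1,j-1].
  j=1: rhs holds (empty prefix). k = 0.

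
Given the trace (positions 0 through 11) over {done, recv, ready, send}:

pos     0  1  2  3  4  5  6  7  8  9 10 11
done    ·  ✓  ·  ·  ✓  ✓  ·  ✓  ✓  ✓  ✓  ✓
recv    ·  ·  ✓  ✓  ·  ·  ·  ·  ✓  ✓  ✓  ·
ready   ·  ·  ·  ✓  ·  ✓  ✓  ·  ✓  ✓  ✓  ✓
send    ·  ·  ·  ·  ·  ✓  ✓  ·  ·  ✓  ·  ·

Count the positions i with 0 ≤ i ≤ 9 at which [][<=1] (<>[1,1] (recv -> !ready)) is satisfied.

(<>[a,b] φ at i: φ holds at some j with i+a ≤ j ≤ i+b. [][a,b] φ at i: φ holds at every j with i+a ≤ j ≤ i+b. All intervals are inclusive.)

Evaluate at each i in [0,9]:
  i=0: ✓ (all of [0,1])
  i=1: ✗ (fails at j=2)
  i=2: ✗ (fails at j=2)
  i=3: ✓ (all of [3,4])
  i=4: ✓ (all of [4,5])
  i=5: ✓ (all of [5,6])
  i=6: ✗ (fails at j=7)
  i=7: ✗ (fails at j=7)
  i=8: ✗ (fails at j=8)
  i=9: ✗ (fails at j=9)
Positions where it holds: {0, 3, 4, 5} → 4.

4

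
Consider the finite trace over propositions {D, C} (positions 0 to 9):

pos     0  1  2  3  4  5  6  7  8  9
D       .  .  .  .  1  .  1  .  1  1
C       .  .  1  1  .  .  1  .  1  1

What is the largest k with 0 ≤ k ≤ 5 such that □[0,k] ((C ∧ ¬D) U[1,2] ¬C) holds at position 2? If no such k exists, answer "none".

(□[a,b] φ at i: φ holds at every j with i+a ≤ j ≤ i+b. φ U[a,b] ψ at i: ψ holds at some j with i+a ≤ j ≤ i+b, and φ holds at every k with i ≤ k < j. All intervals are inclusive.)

((C ∧ ¬D) U[1,2] ¬C) must hold from j=2 onward; find where it first fails.
  j=2: holds
  j=3: holds
  j=4: fails
Holds on [2,3], so largest k = 1.

1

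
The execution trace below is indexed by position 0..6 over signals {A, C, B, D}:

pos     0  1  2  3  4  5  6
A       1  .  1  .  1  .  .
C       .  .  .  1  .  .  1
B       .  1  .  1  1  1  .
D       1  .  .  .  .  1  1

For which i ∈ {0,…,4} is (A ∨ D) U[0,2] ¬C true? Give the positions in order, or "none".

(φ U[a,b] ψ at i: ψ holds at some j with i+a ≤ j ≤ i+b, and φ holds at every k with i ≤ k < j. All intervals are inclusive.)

0, 1, 2, 4

Evaluate at each i in [0,4]:
  i=0: ✓ (rhs at j=0)
  i=1: ✓ (rhs at j=1)
  i=2: ✓ (rhs at j=2)
  i=3: ✗ (lhs fails at k=3 before rhs at j=4)
  i=4: ✓ (rhs at j=4)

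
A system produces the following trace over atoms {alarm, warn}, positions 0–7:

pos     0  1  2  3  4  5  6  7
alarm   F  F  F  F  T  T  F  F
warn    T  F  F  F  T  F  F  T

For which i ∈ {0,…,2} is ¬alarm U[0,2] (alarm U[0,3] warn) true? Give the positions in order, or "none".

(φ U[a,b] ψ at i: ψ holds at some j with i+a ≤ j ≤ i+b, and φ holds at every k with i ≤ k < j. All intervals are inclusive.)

Evaluate at each i in [0,2]:
  i=0: ✓ (rhs at j=0)
  i=1: ✗ (no rhs in [1,3])
  i=2: ✓ (rhs at j=4; lhs holds on [2,3])

0, 2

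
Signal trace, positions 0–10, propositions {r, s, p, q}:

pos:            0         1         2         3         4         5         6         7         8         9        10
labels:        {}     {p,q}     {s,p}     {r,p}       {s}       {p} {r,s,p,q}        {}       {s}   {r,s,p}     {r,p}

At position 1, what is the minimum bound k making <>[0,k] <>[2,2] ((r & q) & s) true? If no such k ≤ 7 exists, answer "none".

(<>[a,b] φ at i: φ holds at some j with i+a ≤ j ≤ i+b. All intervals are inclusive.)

3

Scan j = 1,2,… for <>[2,2] ((r & q) & s):
  j=1: fails
  j=2: fails
  j=3: fails
  j=4: holds
First hit at j=4, so smallest k = 4-1 = 3.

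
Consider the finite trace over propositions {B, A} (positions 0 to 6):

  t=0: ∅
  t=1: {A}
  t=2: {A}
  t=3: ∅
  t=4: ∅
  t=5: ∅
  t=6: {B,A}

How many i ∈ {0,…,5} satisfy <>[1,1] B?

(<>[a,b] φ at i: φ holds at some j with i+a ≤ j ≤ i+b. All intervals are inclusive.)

1

Evaluate at each i in [0,5]:
  i=0: ✗ (none in [1,1])
  i=1: ✗ (none in [2,2])
  i=2: ✗ (none in [3,3])
  i=3: ✗ (none in [4,4])
  i=4: ✗ (none in [5,5])
  i=5: ✓ (witness j=6)
Positions where it holds: {5} → 1.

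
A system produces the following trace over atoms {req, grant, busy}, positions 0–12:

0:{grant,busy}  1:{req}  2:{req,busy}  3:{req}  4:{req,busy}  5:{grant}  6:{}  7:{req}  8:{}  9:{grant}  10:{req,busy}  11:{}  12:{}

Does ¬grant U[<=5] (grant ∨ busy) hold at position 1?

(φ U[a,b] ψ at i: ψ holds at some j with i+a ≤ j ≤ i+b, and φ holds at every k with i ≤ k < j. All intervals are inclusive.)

Need some j in [1,6] with (grant ∨ busy), and ¬grant at every k in [1,j-1].
  j=1: (grant ∨ busy) false.
  j=2: (grant ∨ busy) holds; ¬grant holds at every k in [1,1] → satisfied.

Yes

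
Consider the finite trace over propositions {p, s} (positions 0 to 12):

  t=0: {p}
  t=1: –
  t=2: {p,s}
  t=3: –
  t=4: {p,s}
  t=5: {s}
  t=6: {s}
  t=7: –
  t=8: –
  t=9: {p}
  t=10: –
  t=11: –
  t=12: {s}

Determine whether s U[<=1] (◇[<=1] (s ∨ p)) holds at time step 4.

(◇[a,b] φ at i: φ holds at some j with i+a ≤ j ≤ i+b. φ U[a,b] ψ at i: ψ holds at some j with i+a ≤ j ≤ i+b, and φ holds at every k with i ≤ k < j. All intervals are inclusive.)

True

Need some j in [4,5] with ◇[<=1] (s ∨ p), and s at every k in [4,j-1].
  j=4: ◇[<=1] (s ∨ p) holds; no prefix to check → satisfied.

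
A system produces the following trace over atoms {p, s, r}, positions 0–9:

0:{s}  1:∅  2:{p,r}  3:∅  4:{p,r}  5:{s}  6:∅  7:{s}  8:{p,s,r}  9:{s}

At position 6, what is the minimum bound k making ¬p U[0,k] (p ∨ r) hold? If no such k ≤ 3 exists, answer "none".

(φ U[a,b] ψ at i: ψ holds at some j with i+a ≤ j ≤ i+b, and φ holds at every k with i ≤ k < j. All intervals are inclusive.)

Need earliest j ≥ 6 with (p ∨ r), and ¬p at every k in [6,j-1].
  j=6: rhs fails.
  j=7: rhs fails.
  j=8: rhs holds; lhs holds on [6,7]. k = 2.

2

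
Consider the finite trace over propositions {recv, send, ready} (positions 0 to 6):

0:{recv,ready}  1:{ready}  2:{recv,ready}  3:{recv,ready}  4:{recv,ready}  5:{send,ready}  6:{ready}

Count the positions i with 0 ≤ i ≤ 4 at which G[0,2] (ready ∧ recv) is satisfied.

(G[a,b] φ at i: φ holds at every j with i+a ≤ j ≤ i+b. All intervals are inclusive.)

1

Evaluate at each i in [0,4]:
  i=0: ✗ (fails at j=1)
  i=1: ✗ (fails at j=1)
  i=2: ✓ (all of [2,4])
  i=3: ✗ (fails at j=5)
  i=4: ✗ (fails at j=5)
Positions where it holds: {2} → 1.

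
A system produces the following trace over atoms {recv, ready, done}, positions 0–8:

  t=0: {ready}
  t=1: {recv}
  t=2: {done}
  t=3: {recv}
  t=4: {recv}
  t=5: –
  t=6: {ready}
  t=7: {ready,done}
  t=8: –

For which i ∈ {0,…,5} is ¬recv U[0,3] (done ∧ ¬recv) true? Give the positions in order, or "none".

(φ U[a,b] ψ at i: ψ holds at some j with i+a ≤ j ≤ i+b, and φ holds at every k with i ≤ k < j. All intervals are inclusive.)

Evaluate at each i in [0,5]:
  i=0: ✗ (lhs fails at k=1 before rhs at j=2)
  i=1: ✗ (lhs fails at k=1 before rhs at j=2)
  i=2: ✓ (rhs at j=2)
  i=3: ✗ (no rhs in [3,6])
  i=4: ✗ (lhs fails at k=4 before rhs at j=7)
  i=5: ✓ (rhs at j=7; lhs holds on [5,6])

2, 5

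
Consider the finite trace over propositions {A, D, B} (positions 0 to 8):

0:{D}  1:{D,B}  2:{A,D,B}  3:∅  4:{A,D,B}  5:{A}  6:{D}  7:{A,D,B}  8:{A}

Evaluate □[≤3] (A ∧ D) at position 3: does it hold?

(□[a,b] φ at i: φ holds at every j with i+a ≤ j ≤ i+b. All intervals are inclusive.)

No

Check (A ∧ D) at every j in [3,6]:
  j=3: false
  j=4: true
  j=5: false
  j=6: false
Fails at j=3 → formula fails.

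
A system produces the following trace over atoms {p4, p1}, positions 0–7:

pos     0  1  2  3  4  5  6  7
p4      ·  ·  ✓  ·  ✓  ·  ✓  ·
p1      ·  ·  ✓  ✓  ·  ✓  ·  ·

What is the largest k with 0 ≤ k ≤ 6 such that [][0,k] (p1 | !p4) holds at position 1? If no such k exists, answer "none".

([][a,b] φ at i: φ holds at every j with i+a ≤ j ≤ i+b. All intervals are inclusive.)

(p1 | !p4) must hold from j=1 onward; find where it first fails.
  j=1: holds
  j=2: holds
  j=3: holds
  j=4: fails
Holds on [1,3], so largest k = 2.

2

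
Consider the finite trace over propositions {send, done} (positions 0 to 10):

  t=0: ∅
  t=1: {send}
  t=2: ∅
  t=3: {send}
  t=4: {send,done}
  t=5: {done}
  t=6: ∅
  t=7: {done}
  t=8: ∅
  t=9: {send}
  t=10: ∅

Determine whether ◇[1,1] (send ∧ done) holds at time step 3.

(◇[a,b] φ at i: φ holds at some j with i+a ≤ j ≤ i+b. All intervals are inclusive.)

Check (send ∧ done) at each j in [4,4]:
  j=4: true
Found at j=4 → formula holds.

True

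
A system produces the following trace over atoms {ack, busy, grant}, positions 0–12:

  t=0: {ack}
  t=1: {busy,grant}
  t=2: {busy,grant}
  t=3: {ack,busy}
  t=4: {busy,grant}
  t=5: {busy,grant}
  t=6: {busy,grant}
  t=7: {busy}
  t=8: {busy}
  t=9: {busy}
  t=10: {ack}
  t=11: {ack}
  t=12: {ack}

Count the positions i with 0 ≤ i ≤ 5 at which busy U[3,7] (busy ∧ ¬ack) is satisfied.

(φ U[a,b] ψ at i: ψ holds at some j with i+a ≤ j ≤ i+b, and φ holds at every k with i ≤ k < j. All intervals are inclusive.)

Evaluate at each i in [0,5]:
  i=0: ✗ (lhs fails at k=0 before rhs at j=4)
  i=1: ✓ (rhs at j=4; lhs holds on [1,3])
  i=2: ✓ (rhs at j=5; lhs holds on [2,4])
  i=3: ✓ (rhs at j=6; lhs holds on [3,5])
  i=4: ✓ (rhs at j=7; lhs holds on [4,6])
  i=5: ✓ (rhs at j=8; lhs holds on [5,7])
Positions where it holds: {1, 2, 3, 4, 5} → 5.

5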